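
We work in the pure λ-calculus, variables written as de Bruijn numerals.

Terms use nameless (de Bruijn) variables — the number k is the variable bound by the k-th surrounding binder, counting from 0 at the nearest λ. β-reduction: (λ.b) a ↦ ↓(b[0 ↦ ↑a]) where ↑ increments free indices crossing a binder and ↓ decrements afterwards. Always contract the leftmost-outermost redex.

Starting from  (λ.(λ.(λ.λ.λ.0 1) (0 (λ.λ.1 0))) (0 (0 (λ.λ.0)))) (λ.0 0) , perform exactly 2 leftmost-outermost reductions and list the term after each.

  start: (λ.(λ.(λ.λ.λ.0 1) (0 (λ.λ.1 0))) (0 (0 (λ.λ.0)))) (λ.0 0)
  step 1: (λ.(λ.λ.λ.0 1) (0 (λ.λ.1 0))) ((λ.0 0) ((λ.0 0) (λ.λ.0)))
  step 2: (λ.λ.λ.0 1) ((λ.0 0) ((λ.0 0) (λ.λ.0)) (λ.λ.1 0))

Answer: after 2 steps: (λ.λ.λ.0 1) ((λ.0 0) ((λ.0 0) (λ.λ.0)) (λ.λ.1 0))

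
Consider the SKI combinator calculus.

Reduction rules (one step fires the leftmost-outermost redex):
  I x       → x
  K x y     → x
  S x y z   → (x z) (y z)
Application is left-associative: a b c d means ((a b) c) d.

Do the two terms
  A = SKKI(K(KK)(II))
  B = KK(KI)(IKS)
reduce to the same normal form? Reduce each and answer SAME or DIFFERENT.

Answer: DIFFERENT — A ⇓ KK, B ⇓ K(KS)

Derivation:
Term A:
  start: SKKI(K(KK)(II))
  step 1: KI(KI)(K(KK)(II))
  step 2: I(K(KK)(II))
  step 3: K(KK)(II)
  step 4: KK

Term B:
  start: KK(KI)(IKS)
  step 1: K(IKS)
  step 2: K(KS)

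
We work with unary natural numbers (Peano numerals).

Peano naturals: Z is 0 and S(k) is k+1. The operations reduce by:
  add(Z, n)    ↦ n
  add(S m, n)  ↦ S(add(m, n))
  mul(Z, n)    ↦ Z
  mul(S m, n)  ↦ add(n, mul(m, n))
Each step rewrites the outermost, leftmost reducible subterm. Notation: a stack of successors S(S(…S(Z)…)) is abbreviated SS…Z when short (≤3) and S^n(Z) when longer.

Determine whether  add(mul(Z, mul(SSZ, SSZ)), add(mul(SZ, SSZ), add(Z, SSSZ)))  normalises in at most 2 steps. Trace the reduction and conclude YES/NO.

  start: add(mul(Z, mul(SSZ, SSZ)), add(mul(SZ, SSZ), add(Z, SSSZ)))
  [1] add(Z, add(mul(SZ, SSZ), add(Z, SSSZ)))
  [2] add(mul(SZ, SSZ), add(Z, SSSZ))

Answer: NO — after 2 steps the term is add(mul(SZ, SSZ), add(Z, SSSZ)), not yet normal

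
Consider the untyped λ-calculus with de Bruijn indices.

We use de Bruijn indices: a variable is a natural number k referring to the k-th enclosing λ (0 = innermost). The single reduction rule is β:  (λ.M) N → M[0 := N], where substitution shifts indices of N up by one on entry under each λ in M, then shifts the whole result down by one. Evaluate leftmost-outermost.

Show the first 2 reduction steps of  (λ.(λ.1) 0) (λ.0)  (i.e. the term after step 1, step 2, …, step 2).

Answer: after 2 steps: λ.0

Derivation:
  start: (λ.(λ.1) 0) (λ.0)
  step 1: (λ.λ.0) (λ.0)
  step 2: λ.0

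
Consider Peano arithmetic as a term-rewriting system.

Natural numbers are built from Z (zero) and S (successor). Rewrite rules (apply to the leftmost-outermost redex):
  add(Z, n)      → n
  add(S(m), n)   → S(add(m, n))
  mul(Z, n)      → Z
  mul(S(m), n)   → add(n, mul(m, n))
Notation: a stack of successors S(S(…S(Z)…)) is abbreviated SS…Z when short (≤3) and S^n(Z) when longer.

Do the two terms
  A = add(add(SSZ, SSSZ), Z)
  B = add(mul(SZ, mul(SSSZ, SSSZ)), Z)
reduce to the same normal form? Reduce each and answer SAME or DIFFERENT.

Term A:
  start: add(add(SSZ, SSSZ), Z)
  step 1: add(S(add(SZ, SSSZ)), Z)
  step 2: S(add(add(SZ, SSSZ), Z))
  step 3: S(add(S(add(Z, SSSZ)), Z))
  step 4: S(S(add(add(Z, SSSZ), Z)))
  step 5: S(S(add(SSSZ, Z)))
  step 6: S(S(S(add(SSZ, Z))))
  step 7: S(S(S(S(add(SZ, Z)))))
  step 8: S(S(S(S(S(add(Z, Z))))))
  step 9: S^5(Z)

Term B:
  start: add(mul(SZ, mul(SSSZ, SSSZ)), Z)
  step 1: add(add(mul(SSSZ, SSSZ), mul(Z, mul(SSSZ, SSSZ))), Z)
  step 2: add(add(add(SSSZ, mul(SSZ, SSSZ)), mul(Z, mul(SSSZ, SSSZ))), Z)
  step 3: add(add(S(add(SSZ, mul(SSZ, SSSZ))), mul(Z, mul(SSSZ, SSSZ))), Z)
  step 4: add(S(add(add(SSZ, mul(SSZ, SSSZ)), mul(Z, mul(SSSZ, SSSZ)))), Z)
  step 5: S(add(add(add(SSZ, mul(SSZ, SSSZ)), mul(Z, mul(SSSZ, SSSZ))), Z))
  step 6: S(add(add(S(add(SZ, mul(SSZ, SSSZ))), mul(Z, mul(SSSZ, SSSZ))), Z))
  step 7: S(add(S(add(add(SZ, mul(SSZ, SSSZ)), mul(Z, mul(SSSZ, SSSZ)))), Z))
  step 8: S(S(add(add(add(SZ, mul(SSZ, SSSZ)), mul(Z, mul(SSSZ, SSSZ))), Z)))
  step 9: S(S(add(add(S(add(Z, mul(SSZ, SSSZ))), mul(Z, mul(SSSZ, SSSZ))), Z)))
  step 10: S(S(add(S(add(add(Z, mul(SSZ, SSSZ)), mul(Z, mul(SSSZ, SSSZ)))), Z)))
  step 11: S(S(S(add(add(add(Z, mul(SSZ, SSSZ)), mul(Z, mul(SSSZ, SSSZ))), Z))))
  step 12: S(S(S(add(add(mul(SSZ, SSSZ), mul(Z, mul(SSSZ, SSSZ))), Z))))
  step 13: S(S(S(add(add(add(SSSZ, mul(SZ, SSSZ)), mul(Z, mul(SSSZ, SSSZ))), Z))))
  step 14: S(S(S(add(add(S(add(SSZ, mul(SZ, SSSZ))), mul(Z, mul(SSSZ, SSSZ))), Z))))
  step 15: S(S(S(add(S(add(add(SSZ, mul(SZ, SSSZ)), mul(Z, mul(SSSZ, SSSZ)))), Z))))
  step 16: S(S(S(S(add(add(add(SSZ, mul(SZ, SSSZ)), mul(Z, mul(SSSZ, SSSZ))), Z)))))
  step 17: S(S(S(S(add(add(S(add(SZ, mul(SZ, SSSZ))), mul(Z, mul(SSSZ, SSSZ))), Z)))))
  step 18: S(S(S(S(add(S(add(add(SZ, mul(SZ, SSSZ)), mul(Z, mul(SSSZ, SSSZ)))), Z)))))
  step 19: S(S(S(S(S(add(add(add(SZ, mul(SZ, SSSZ)), mul(Z, mul(SSSZ, SSSZ))), Z))))))
  step 20: S(S(S(S(S(add(add(S(add(Z, mul(SZ, SSSZ))), mul(Z, mul(SSSZ, SSSZ))), Z))))))
  step 21: S(S(S(S(S(add(S(add(add(Z, mul(SZ, SSSZ)), mul(Z, mul(SSSZ, SSSZ)))), Z))))))
  step 22: S(S(S(S(S(S(add(add(add(Z, mul(SZ, SSSZ)), mul(Z, mul(SSSZ, SSSZ))), Z)))))))
  step 23: S(S(S(S(S(S(add(add(mul(SZ, SSSZ), mul(Z, mul(SSSZ, SSSZ))), Z)))))))
  step 24: S(S(S(S(S(S(add(add(add(SSSZ, mul(Z, SSSZ)), mul(Z, mul(SSSZ, SSSZ))), Z)))))))
  step 25: S(S(S(S(S(S(add(add(S(add(SSZ, mul(Z, SSSZ))), mul(Z, mul(SSSZ, SSSZ))), Z)))))))
  step 26: S(S(S(S(S(S(add(S(add(add(SSZ, mul(Z, SSSZ)), mul(Z, mul(SSSZ, SSSZ)))), Z)))))))
  step 27: S(S(S(S(S(S(S(add(add(add(SSZ, mul(Z, SSSZ)), mul(Z, mul(SSSZ, SSSZ))), Z))))))))
  step 28: S(S(S(S(S(S(S(add(add(S(add(SZ, mul(Z, SSSZ))), mul(Z, mul(SSSZ, SSSZ))), Z))))))))
  step 29: S(S(S(S(S(S(S(add(S(add(add(SZ, mul(Z, SSSZ)), mul(Z, mul(SSSZ, SSSZ)))), Z))))))))
  step 30: S(S(S(S(S(S(S(S(add(add(add(SZ, mul(Z, SSSZ)), mul(Z, mul(SSSZ, SSSZ))), Z)))))))))
  step 31: S(S(S(S(S(S(S(S(add(add(S(add(Z, mul(Z, SSSZ))), mul(Z, mul(SSSZ, SSSZ))), Z)))))))))
  step 32: S(S(S(S(S(S(S(S(add(S(add(add(Z, mul(Z, SSSZ)), mul(Z, mul(SSSZ, SSSZ)))), Z)))))))))
  step 33: S(S(S(S(S(S(S(S(S(add(add(add(Z, mul(Z, SSSZ)), mul(Z, mul(SSSZ, SSSZ))), Z))))))))))
  step 34: S(S(S(S(S(S(S(S(S(add(add(mul(Z, SSSZ), mul(Z, mul(SSSZ, SSSZ))), Z))))))))))
  step 35: S(S(S(S(S(S(S(S(S(add(add(Z, mul(Z, mul(SSSZ, SSSZ))), Z))))))))))
  step 36: S(S(S(S(S(S(S(S(S(add(mul(Z, mul(SSSZ, SSSZ)), Z))))))))))
  step 37: S(S(S(S(S(S(S(S(S(add(Z, Z))))))))))
  step 38: S^9(Z)

Answer: DIFFERENT — A ⇓ S^5(Z), B ⇓ S^9(Z)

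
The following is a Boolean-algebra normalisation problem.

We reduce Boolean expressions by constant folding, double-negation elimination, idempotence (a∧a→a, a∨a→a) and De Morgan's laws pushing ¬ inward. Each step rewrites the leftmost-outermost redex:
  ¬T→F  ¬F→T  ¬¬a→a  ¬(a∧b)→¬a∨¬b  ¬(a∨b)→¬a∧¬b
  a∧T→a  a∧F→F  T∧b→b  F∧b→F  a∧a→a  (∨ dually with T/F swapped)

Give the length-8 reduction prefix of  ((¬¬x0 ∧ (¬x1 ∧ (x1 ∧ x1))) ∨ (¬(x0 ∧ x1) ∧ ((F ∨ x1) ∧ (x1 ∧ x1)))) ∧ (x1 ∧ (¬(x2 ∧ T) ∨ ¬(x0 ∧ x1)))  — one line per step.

Answer: after 8 steps: ((x0 ∧ (¬x1 ∧ x1)) ∨ ((¬x0 ∨ ¬x1) ∧ x1)) ∧ (x1 ∧ ((¬x2 ∨ F) ∨ ¬(x0 ∧ x1)))

Working:
  start: ((¬¬x0 ∧ (¬x1 ∧ (x1 ∧ x1))) ∨ (¬(x0 ∧ x1) ∧ ((F ∨ x1) ∧ (x1 ∧ x1)))) ∧ (x1 ∧ (¬(x2 ∧ T) ∨ ¬(x0 ∧ x1)))
  step 1: ((x0 ∧ (¬x1 ∧ (x1 ∧ x1))) ∨ (¬(x0 ∧ x1) ∧ ((F ∨ x1) ∧ (x1 ∧ x1)))) ∧ (x1 ∧ (¬(x2 ∧ T) ∨ ¬(x0 ∧ x1)))
  step 2: ((x0 ∧ (¬x1 ∧ x1)) ∨ (¬(x0 ∧ x1) ∧ ((F ∨ x1) ∧ (x1 ∧ x1)))) ∧ (x1 ∧ (¬(x2 ∧ T) ∨ ¬(x0 ∧ x1)))
  step 3: ((x0 ∧ (¬x1 ∧ x1)) ∨ ((¬x0 ∨ ¬x1) ∧ ((F ∨ x1) ∧ (x1 ∧ x1)))) ∧ (x1 ∧ (¬(x2 ∧ T) ∨ ¬(x0 ∧ x1)))
  step 4: ((x0 ∧ (¬x1 ∧ x1)) ∨ ((¬x0 ∨ ¬x1) ∧ (x1 ∧ (x1 ∧ x1)))) ∧ (x1 ∧ (¬(x2 ∧ T) ∨ ¬(x0 ∧ x1)))
  step 5: ((x0 ∧ (¬x1 ∧ x1)) ∨ ((¬x0 ∨ ¬x1) ∧ (x1 ∧ x1))) ∧ (x1 ∧ (¬(x2 ∧ T) ∨ ¬(x0 ∧ x1)))
  step 6: ((x0 ∧ (¬x1 ∧ x1)) ∨ ((¬x0 ∨ ¬x1) ∧ x1)) ∧ (x1 ∧ (¬(x2 ∧ T) ∨ ¬(x0 ∧ x1)))
  step 7: ((x0 ∧ (¬x1 ∧ x1)) ∨ ((¬x0 ∨ ¬x1) ∧ x1)) ∧ (x1 ∧ ((¬x2 ∨ ¬T) ∨ ¬(x0 ∧ x1)))
  step 8: ((x0 ∧ (¬x1 ∧ x1)) ∨ ((¬x0 ∨ ¬x1) ∧ x1)) ∧ (x1 ∧ ((¬x2 ∨ F) ∨ ¬(x0 ∧ x1)))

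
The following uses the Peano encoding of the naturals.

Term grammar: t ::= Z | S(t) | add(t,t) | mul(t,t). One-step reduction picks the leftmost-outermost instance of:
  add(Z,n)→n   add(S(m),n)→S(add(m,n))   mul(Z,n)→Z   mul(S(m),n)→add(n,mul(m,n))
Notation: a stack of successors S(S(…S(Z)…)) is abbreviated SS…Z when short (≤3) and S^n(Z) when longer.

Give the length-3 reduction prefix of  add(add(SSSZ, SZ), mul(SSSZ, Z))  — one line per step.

Answer: after 3 steps: S(add(S(add(SZ, SZ)), mul(SSSZ, Z)))

Working:
  start: add(add(SSSZ, SZ), mul(SSSZ, Z))
  →1  add(S(add(SSZ, SZ)), mul(SSSZ, Z))
  →2  S(add(add(SSZ, SZ), mul(SSSZ, Z)))
  →3  S(add(S(add(SZ, SZ)), mul(SSSZ, Z)))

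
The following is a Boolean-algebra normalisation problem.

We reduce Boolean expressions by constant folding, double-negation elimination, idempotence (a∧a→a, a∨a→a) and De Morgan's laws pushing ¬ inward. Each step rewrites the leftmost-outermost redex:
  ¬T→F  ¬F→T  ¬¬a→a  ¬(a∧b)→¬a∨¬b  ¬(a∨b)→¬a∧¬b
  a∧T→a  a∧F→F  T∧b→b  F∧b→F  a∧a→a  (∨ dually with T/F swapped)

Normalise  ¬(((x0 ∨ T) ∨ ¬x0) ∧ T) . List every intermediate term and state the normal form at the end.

Answer: normal form = F  (in 8 steps)

Reduction:
  start: ¬(((x0 ∨ T) ∨ ¬x0) ∧ T)
  [1] ¬((x0 ∨ T) ∨ ¬x0) ∨ ¬T
  [2] (¬(x0 ∨ T) ∧ ¬¬x0) ∨ ¬T
  [3] ((¬x0 ∧ ¬T) ∧ ¬¬x0) ∨ ¬T
  [4] ((¬x0 ∧ F) ∧ ¬¬x0) ∨ ¬T
  [5] (F ∧ ¬¬x0) ∨ ¬T
  [6] F ∨ ¬T
  [7] ¬T
  [8] F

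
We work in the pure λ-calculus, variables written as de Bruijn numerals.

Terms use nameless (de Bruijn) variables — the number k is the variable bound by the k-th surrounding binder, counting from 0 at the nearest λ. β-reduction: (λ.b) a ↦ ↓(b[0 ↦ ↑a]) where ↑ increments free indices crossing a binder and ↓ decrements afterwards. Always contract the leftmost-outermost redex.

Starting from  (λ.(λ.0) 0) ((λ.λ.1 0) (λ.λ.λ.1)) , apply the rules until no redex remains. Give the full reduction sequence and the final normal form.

Answer: normal form = λ.λ.λ.1  (in 4 steps)

Working:
  start: (λ.(λ.0) 0) ((λ.λ.1 0) (λ.λ.λ.1))
  [1] (λ.0) ((λ.λ.1 0) (λ.λ.λ.1))
  [2] (λ.λ.1 0) (λ.λ.λ.1)
  [3] λ.(λ.λ.λ.1) 0
  [4] λ.λ.λ.1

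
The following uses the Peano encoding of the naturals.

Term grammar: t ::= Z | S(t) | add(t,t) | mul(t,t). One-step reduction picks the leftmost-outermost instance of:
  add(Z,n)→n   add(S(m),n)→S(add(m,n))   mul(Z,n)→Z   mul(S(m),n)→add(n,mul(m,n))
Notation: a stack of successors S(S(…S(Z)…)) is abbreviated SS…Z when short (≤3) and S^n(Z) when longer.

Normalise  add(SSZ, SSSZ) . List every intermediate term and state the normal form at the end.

Answer: normal form = S^5(Z)  (in 3 steps)

Derivation:
  start: add(SSZ, SSSZ)
  [1] S(add(SZ, SSSZ))
  [2] S(S(add(Z, SSSZ)))
  [3] S^5(Z)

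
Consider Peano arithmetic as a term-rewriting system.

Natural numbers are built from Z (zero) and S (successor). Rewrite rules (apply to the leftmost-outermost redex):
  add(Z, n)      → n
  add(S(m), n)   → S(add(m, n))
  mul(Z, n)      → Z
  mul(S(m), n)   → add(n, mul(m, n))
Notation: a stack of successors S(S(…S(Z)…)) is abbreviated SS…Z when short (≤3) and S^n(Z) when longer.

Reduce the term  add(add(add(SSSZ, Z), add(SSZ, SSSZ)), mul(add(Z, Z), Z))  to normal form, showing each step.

  start: add(add(add(SSSZ, Z), add(SSZ, SSSZ)), mul(add(Z, Z), Z))
  →1  add(add(S(add(SSZ, Z)), add(SSZ, SSSZ)), mul(add(Z, Z), Z))
  →2  add(S(add(add(SSZ, Z), add(SSZ, SSSZ))), mul(add(Z, Z), Z))
  →3  S(add(add(add(SSZ, Z), add(SSZ, SSSZ)), mul(add(Z, Z), Z)))
  →4  S(add(add(S(add(SZ, Z)), add(SSZ, SSSZ)), mul(add(Z, Z), Z)))
  →5  S(add(S(add(add(SZ, Z), add(SSZ, SSSZ))), mul(add(Z, Z), Z)))
  →6  S(S(add(add(add(SZ, Z), add(SSZ, SSSZ)), mul(add(Z, Z), Z))))
  →7  S(S(add(add(S(add(Z, Z)), add(SSZ, SSSZ)), mul(add(Z, Z), Z))))
  →8  S(S(add(S(add(add(Z, Z), add(SSZ, SSSZ))), mul(add(Z, Z), Z))))
  →9  S(S(S(add(add(add(Z, Z), add(SSZ, SSSZ)), mul(add(Z, Z), Z)))))
  →10  S(S(S(add(add(Z, add(SSZ, SSSZ)), mul(add(Z, Z), Z)))))
  →11  S(S(S(add(add(SSZ, SSSZ), mul(add(Z, Z), Z)))))
  →12  S(S(S(add(S(add(SZ, SSSZ)), mul(add(Z, Z), Z)))))
  →13  S(S(S(S(add(add(SZ, SSSZ), mul(add(Z, Z), Z))))))
  →14  S(S(S(S(add(S(add(Z, SSSZ)), mul(add(Z, Z), Z))))))
  →15  S(S(S(S(S(add(add(Z, SSSZ), mul(add(Z, Z), Z)))))))
  →16  S(S(S(S(S(add(SSSZ, mul(add(Z, Z), Z)))))))
  →17  S(S(S(S(S(S(add(SSZ, mul(add(Z, Z), Z))))))))
  →18  S(S(S(S(S(S(S(add(SZ, mul(add(Z, Z), Z)))))))))
  →19  S(S(S(S(S(S(S(S(add(Z, mul(add(Z, Z), Z))))))))))
  →20  S(S(S(S(S(S(S(S(mul(add(Z, Z), Z)))))))))
  →21  S(S(S(S(S(S(S(S(mul(Z, Z)))))))))
  →22  S^8(Z)

Answer: normal form = S^8(Z)  (in 22 steps)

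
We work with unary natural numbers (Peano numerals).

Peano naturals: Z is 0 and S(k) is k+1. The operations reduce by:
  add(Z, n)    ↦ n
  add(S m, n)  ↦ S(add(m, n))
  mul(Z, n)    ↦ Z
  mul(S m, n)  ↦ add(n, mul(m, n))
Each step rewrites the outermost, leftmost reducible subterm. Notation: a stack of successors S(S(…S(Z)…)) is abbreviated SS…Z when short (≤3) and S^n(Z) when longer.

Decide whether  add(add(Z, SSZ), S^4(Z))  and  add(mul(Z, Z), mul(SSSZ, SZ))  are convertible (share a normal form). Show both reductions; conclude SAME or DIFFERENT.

Term A:
  start: add(add(Z, SSZ), S^4(Z))
  [1] add(SSZ, S^4(Z))
  [2] S(add(SZ, S^4(Z)))
  [3] S(S(add(Z, S^4(Z))))
  [4] S^6(Z)

Term B:
  start: add(mul(Z, Z), mul(SSSZ, SZ))
  [1] add(Z, mul(SSSZ, SZ))
  [2] mul(SSSZ, SZ)
  [3] add(SZ, mul(SSZ, SZ))
  [4] S(add(Z, mul(SSZ, SZ)))
  [5] S(mul(SSZ, SZ))
  [6] S(add(SZ, mul(SZ, SZ)))
  [7] S(S(add(Z, mul(SZ, SZ))))
  [8] S(S(mul(SZ, SZ)))
  [9] S(S(add(SZ, mul(Z, SZ))))
  [10] S(S(S(add(Z, mul(Z, SZ)))))
  [11] S(S(S(mul(Z, SZ))))
  [12] SSSZ

Answer: DIFFERENT — A ⇓ S^6(Z), B ⇓ SSSZ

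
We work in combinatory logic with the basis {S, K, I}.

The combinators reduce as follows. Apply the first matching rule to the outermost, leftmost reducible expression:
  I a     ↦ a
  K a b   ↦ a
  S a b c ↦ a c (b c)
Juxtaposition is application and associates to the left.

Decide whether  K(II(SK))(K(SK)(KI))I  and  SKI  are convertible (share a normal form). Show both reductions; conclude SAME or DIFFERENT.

Answer: SAME — A ⇓ SKI, B ⇓ SKI

Derivation:
Term A:
  start: K(II(SK))(K(SK)(KI))I
  →1  II(SK)I
  →2  I(SK)I
  →3  SKI

Term B:
  start: SKI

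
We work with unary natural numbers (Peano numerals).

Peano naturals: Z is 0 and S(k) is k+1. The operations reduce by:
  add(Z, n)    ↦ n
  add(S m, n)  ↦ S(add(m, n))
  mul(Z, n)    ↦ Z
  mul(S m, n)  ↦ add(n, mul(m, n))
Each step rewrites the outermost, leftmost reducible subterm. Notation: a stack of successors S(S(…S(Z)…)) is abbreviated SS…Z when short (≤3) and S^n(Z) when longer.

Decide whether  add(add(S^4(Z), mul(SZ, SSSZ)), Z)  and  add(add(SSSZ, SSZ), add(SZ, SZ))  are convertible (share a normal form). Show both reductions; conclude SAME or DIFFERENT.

Term A:
  start: add(add(S^4(Z), mul(SZ, SSSZ)), Z)
  step 1: add(S(add(SSSZ, mul(SZ, SSSZ))), Z)
  step 2: S(add(add(SSSZ, mul(SZ, SSSZ)), Z))
  step 3: S(add(S(add(SSZ, mul(SZ, SSSZ))), Z))
  step 4: S(S(add(add(SSZ, mul(SZ, SSSZ)), Z)))
  step 5: S(S(add(S(add(SZ, mul(SZ, SSSZ))), Z)))
  step 6: S(S(S(add(add(SZ, mul(SZ, SSSZ)), Z))))
  step 7: S(S(S(add(S(add(Z, mul(SZ, SSSZ))), Z))))
  step 8: S(S(S(S(add(add(Z, mul(SZ, SSSZ)), Z)))))
  step 9: S(S(S(S(add(mul(SZ, SSSZ), Z)))))
  step 10: S(S(S(S(add(add(SSSZ, mul(Z, SSSZ)), Z)))))
  step 11: S(S(S(S(add(S(add(SSZ, mul(Z, SSSZ))), Z)))))
  step 12: S(S(S(S(S(add(add(SSZ, mul(Z, SSSZ)), Z))))))
  step 13: S(S(S(S(S(add(S(add(SZ, mul(Z, SSSZ))), Z))))))
  step 14: S(S(S(S(S(S(add(add(SZ, mul(Z, SSSZ)), Z)))))))
  step 15: S(S(S(S(S(S(add(S(add(Z, mul(Z, SSSZ))), Z)))))))
  step 16: S(S(S(S(S(S(S(add(add(Z, mul(Z, SSSZ)), Z))))))))
  step 17: S(S(S(S(S(S(S(add(mul(Z, SSSZ), Z))))))))
  step 18: S(S(S(S(S(S(S(add(Z, Z))))))))
  step 19: S^7(Z)

Term B:
  start: add(add(SSSZ, SSZ), add(SZ, SZ))
  step 1: add(S(add(SSZ, SSZ)), add(SZ, SZ))
  step 2: S(add(add(SSZ, SSZ), add(SZ, SZ)))
  step 3: S(add(S(add(SZ, SSZ)), add(SZ, SZ)))
  step 4: S(S(add(add(SZ, SSZ), add(SZ, SZ))))
  step 5: S(S(add(S(add(Z, SSZ)), add(SZ, SZ))))
  step 6: S(S(S(add(add(Z, SSZ), add(SZ, SZ)))))
  step 7: S(S(S(add(SSZ, add(SZ, SZ)))))
  step 8: S(S(S(S(add(SZ, add(SZ, SZ))))))
  step 9: S(S(S(S(S(add(Z, add(SZ, SZ)))))))
  step 10: S(S(S(S(S(add(SZ, SZ))))))
  step 11: S(S(S(S(S(S(add(Z, SZ)))))))
  step 12: S^7(Z)

Answer: SAME — A ⇓ S^7(Z), B ⇓ S^7(Z)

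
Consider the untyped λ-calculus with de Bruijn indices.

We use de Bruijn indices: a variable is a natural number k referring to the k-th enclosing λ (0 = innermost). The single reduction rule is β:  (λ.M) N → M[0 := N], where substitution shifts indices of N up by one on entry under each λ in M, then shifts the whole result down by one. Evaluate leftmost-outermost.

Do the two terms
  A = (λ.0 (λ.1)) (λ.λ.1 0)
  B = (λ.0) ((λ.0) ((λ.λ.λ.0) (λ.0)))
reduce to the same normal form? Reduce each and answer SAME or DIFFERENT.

Answer: DIFFERENT — A ⇓ λ.λ.λ.1 0, B ⇓ λ.λ.0

Working:
Term A:
  start: (λ.0 (λ.1)) (λ.λ.1 0)
  step 1: (λ.λ.1 0) (λ.λ.λ.1 0)
  step 2: λ.(λ.λ.λ.1 0) 0
  step 3: λ.λ.λ.1 0

Term B:
  start: (λ.0) ((λ.0) ((λ.λ.λ.0) (λ.0)))
  step 1: (λ.0) ((λ.λ.λ.0) (λ.0))
  step 2: (λ.λ.λ.0) (λ.0)
  step 3: λ.λ.0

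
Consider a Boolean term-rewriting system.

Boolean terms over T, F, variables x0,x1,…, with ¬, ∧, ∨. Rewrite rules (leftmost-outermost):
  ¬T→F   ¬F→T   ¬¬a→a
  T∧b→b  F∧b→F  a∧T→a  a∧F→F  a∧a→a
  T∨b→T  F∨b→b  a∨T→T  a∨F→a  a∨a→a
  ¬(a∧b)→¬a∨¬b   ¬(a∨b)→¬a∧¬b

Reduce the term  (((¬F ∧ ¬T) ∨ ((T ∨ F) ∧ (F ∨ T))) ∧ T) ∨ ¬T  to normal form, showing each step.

  start: (((¬F ∧ ¬T) ∨ ((T ∨ F) ∧ (F ∨ T))) ∧ T) ∨ ¬T
  [1] ((¬F ∧ ¬T) ∨ ((T ∨ F) ∧ (F ∨ T))) ∨ ¬T
  [2] ((T ∧ ¬T) ∨ ((T ∨ F) ∧ (F ∨ T))) ∨ ¬T
  [3] (¬T ∨ ((T ∨ F) ∧ (F ∨ T))) ∨ ¬T
  [4] (F ∨ ((T ∨ F) ∧ (F ∨ T))) ∨ ¬T
  [5] ((T ∨ F) ∧ (F ∨ T)) ∨ ¬T
  [6] (T ∧ (F ∨ T)) ∨ ¬T
  [7] (F ∨ T) ∨ ¬T
  [8] T ∨ ¬T
  [9] T

Answer: normal form = T  (in 9 steps)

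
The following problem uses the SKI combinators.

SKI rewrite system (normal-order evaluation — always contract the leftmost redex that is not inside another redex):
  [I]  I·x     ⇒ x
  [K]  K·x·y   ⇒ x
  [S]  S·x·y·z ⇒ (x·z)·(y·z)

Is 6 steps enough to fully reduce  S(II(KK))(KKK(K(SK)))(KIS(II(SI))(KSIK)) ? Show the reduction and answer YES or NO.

Answer: YES — reaches normal form K(K(SK)) in 6 ≤ 6 steps

Reduction:
  start: S(II(KK))(KKK(K(SK)))(KIS(II(SI))(KSIK))
  →1  II(KK)(KIS(II(SI))(KSIK))(KKK(K(SK))(KIS(II(SI))(KSIK)))
  →2  I(KK)(KIS(II(SI))(KSIK))(KKK(K(SK))(KIS(II(SI))(KSIK)))
  →3  KK(KIS(II(SI))(KSIK))(KKK(K(SK))(KIS(II(SI))(KSIK)))
  →4  K(KKK(K(SK))(KIS(II(SI))(KSIK)))
  →5  K(K(K(SK))(KIS(II(SI))(KSIK)))
  →6  K(K(SK))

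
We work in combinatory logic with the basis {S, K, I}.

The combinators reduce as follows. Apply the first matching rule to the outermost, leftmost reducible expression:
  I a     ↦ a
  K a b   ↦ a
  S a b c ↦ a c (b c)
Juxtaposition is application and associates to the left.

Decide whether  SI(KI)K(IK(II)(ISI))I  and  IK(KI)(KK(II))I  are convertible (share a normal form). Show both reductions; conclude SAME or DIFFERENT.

Term A:
  start: SI(KI)K(IK(II)(ISI))I
  →1  IK(KIK)(IK(II)(ISI))I
  →2  K(KIK)(IK(II)(ISI))I
  →3  KIKI
  →4  II
  →5  I

Term B:
  start: IK(KI)(KK(II))I
  →1  K(KI)(KK(II))I
  →2  KII
  →3  I

Answer: SAME — A ⇓ I, B ⇓ I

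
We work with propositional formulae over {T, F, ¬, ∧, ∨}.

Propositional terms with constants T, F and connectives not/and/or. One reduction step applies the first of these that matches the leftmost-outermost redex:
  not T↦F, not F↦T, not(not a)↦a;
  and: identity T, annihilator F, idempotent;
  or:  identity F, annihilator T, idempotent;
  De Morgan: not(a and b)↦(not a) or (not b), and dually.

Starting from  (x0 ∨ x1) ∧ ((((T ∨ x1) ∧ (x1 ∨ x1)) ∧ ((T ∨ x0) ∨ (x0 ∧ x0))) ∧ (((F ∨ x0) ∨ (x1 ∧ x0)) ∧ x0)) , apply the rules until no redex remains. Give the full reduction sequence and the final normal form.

  start: (x0 ∨ x1) ∧ ((((T ∨ x1) ∧ (x1 ∨ x1)) ∧ ((T ∨ x0) ∨ (x0 ∧ x0))) ∧ (((F ∨ x0) ∨ (x1 ∧ x0)) ∧ x0))
  [1] (x0 ∨ x1) ∧ (((T ∧ (x1 ∨ x1)) ∧ ((T ∨ x0) ∨ (x0 ∧ x0))) ∧ (((F ∨ x0) ∨ (x1 ∧ x0)) ∧ x0))
  [2] (x0 ∨ x1) ∧ (((x1 ∨ x1) ∧ ((T ∨ x0) ∨ (x0 ∧ x0))) ∧ (((F ∨ x0) ∨ (x1 ∧ x0)) ∧ x0))
  [3] (x0 ∨ x1) ∧ ((x1 ∧ ((T ∨ x0) ∨ (x0 ∧ x0))) ∧ (((F ∨ x0) ∨ (x1 ∧ x0)) ∧ x0))
  [4] (x0 ∨ x1) ∧ ((x1 ∧ (T ∨ (x0 ∧ x0))) ∧ (((F ∨ x0) ∨ (x1 ∧ x0)) ∧ x0))
  [5] (x0 ∨ x1) ∧ ((x1 ∧ T) ∧ (((F ∨ x0) ∨ (x1 ∧ x0)) ∧ x0))
  [6] (x0 ∨ x1) ∧ (x1 ∧ (((F ∨ x0) ∨ (x1 ∧ x0)) ∧ x0))
  [7] (x0 ∨ x1) ∧ (x1 ∧ ((x0 ∨ (x1 ∧ x0)) ∧ x0))

Answer: normal form = (x0 ∨ x1) ∧ (x1 ∧ ((x0 ∨ (x1 ∧ x0)) ∧ x0))  (in 7 steps)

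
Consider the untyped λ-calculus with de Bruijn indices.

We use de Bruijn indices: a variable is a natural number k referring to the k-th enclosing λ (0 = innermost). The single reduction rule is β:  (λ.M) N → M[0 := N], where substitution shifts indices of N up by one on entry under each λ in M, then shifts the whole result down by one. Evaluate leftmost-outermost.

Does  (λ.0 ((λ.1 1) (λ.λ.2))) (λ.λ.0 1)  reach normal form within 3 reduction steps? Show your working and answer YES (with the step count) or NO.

Answer: NO — after 3 steps the term is λ.0 ((λ.λ.0 1) (λ.λ.0 1)), not yet normal

Derivation:
  start: (λ.0 ((λ.1 1) (λ.λ.2))) (λ.λ.0 1)
  →1  (λ.λ.0 1) ((λ.(λ.λ.0 1) (λ.λ.0 1)) (λ.λ.λ.λ.0 1))
  →2  λ.0 ((λ.(λ.λ.0 1) (λ.λ.0 1)) (λ.λ.λ.λ.0 1))
  →3  λ.0 ((λ.λ.0 1) (λ.λ.0 1))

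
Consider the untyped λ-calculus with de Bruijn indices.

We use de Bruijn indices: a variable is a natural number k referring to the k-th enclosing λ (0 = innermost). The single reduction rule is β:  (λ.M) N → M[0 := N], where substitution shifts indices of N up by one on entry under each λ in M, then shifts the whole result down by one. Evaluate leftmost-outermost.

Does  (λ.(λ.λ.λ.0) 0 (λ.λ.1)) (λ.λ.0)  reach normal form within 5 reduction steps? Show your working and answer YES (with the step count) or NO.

Answer: YES — reaches normal form λ.0 in 3 ≤ 5 steps

Derivation:
  start: (λ.(λ.λ.λ.0) 0 (λ.λ.1)) (λ.λ.0)
  step 1: (λ.λ.λ.0) (λ.λ.0) (λ.λ.1)
  step 2: (λ.λ.0) (λ.λ.1)
  step 3: λ.0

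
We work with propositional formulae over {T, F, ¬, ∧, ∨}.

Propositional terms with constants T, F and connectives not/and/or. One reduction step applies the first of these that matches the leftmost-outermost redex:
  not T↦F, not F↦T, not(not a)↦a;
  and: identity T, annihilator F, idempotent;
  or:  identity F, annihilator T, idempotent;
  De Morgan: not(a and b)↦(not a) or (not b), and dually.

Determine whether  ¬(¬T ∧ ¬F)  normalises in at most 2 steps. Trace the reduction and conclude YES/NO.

Answer: NO — after 2 steps the term is T ∨ ¬¬F, not yet normal

Working:
  start: ¬(¬T ∧ ¬F)
  [1] ¬¬T ∨ ¬¬F
  [2] T ∨ ¬¬F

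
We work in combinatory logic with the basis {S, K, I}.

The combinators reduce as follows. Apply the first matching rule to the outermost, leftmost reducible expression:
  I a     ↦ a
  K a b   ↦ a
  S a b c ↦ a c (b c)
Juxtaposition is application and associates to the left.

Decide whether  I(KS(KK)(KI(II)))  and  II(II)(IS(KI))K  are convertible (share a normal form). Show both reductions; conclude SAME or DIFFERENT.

Term A:
  start: I(KS(KK)(KI(II)))
  step 1: KS(KK)(KI(II))
  step 2: S(KI(II))
  step 3: SI

Term B:
  start: II(II)(IS(KI))K
  step 1: I(II)(IS(KI))K
  step 2: II(IS(KI))K
  step 3: I(IS(KI))K
  step 4: IS(KI)K
  step 5: S(KI)K

Answer: DIFFERENT — A ⇓ SI, B ⇓ S(KI)K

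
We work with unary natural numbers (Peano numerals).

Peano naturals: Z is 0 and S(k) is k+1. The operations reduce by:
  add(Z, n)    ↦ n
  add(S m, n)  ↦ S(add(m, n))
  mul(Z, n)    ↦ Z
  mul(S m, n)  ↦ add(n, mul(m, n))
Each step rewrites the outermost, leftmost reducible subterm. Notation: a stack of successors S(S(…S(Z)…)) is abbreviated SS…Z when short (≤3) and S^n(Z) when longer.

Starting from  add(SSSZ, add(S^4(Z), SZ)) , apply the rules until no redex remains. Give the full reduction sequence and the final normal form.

  start: add(SSSZ, add(S^4(Z), SZ))
  [1] S(add(SSZ, add(S^4(Z), SZ)))
  [2] S(S(add(SZ, add(S^4(Z), SZ))))
  [3] S(S(S(add(Z, add(S^4(Z), SZ)))))
  [4] S(S(S(add(S^4(Z), SZ))))
  [5] S(S(S(S(add(SSSZ, SZ)))))
  [6] S(S(S(S(S(add(SSZ, SZ))))))
  [7] S(S(S(S(S(S(add(SZ, SZ)))))))
  [8] S(S(S(S(S(S(S(add(Z, SZ))))))))
  [9] S^8(Z)

Answer: normal form = S^8(Z)  (in 9 steps)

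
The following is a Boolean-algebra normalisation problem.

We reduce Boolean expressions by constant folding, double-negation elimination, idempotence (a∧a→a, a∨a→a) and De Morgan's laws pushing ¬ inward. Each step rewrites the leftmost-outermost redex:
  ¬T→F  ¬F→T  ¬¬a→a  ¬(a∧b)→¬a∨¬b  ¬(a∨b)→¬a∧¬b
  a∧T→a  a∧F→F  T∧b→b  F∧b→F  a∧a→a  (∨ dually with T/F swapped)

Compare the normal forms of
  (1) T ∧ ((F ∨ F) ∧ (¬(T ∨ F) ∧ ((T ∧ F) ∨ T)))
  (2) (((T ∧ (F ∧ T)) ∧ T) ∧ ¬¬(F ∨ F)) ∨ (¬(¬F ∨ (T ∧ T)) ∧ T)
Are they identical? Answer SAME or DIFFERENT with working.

Answer: SAME — A ⇓ F, B ⇓ F

Working:
Term A:
  start: T ∧ ((F ∨ F) ∧ (¬(T ∨ F) ∧ ((T ∧ F) ∨ T)))
  [1] (F ∨ F) ∧ (¬(T ∨ F) ∧ ((T ∧ F) ∨ T))
  [2] F ∧ (¬(T ∨ F) ∧ ((T ∧ F) ∨ T))
  [3] F

Term B:
  start: (((T ∧ (F ∧ T)) ∧ T) ∧ ¬¬(F ∨ F)) ∨ (¬(¬F ∨ (T ∧ T)) ∧ T)
  [1] ((T ∧ (F ∧ T)) ∧ ¬¬(F ∨ F)) ∨ (¬(¬F ∨ (T ∧ T)) ∧ T)
  [2] ((F ∧ T) ∧ ¬¬(F ∨ F)) ∨ (¬(¬F ∨ (T ∧ T)) ∧ T)
  [3] (F ∧ ¬¬(F ∨ F)) ∨ (¬(¬F ∨ (T ∧ T)) ∧ T)
  [4] F ∨ (¬(¬F ∨ (T ∧ T)) ∧ T)
  [5] ¬(¬F ∨ (T ∧ T)) ∧ T
  [6] ¬(¬F ∨ (T ∧ T))
  [7] ¬¬F ∧ ¬(T ∧ T)
  [8] F ∧ ¬(T ∧ T)
  [9] F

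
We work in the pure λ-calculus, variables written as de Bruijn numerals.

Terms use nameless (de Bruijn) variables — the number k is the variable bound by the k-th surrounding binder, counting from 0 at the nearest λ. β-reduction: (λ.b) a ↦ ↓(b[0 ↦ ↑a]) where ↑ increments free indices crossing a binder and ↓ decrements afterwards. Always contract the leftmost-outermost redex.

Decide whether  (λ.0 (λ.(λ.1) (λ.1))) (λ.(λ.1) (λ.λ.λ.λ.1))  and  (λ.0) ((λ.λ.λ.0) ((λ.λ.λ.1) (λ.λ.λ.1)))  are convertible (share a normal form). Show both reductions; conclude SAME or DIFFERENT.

Answer: DIFFERENT — A ⇓ λ.0, B ⇓ λ.λ.0

Working:
Term A:
  start: (λ.0 (λ.(λ.1) (λ.1))) (λ.(λ.1) (λ.λ.λ.λ.1))
  →1  (λ.(λ.1) (λ.λ.λ.λ.1)) (λ.(λ.1) (λ.1))
  →2  (λ.λ.(λ.1) (λ.1)) (λ.λ.λ.λ.1)
  →3  λ.(λ.1) (λ.1)
  →4  λ.0

Term B:
  start: (λ.0) ((λ.λ.λ.0) ((λ.λ.λ.1) (λ.λ.λ.1)))
  →1  (λ.λ.λ.0) ((λ.λ.λ.1) (λ.λ.λ.1))
  →2  λ.λ.0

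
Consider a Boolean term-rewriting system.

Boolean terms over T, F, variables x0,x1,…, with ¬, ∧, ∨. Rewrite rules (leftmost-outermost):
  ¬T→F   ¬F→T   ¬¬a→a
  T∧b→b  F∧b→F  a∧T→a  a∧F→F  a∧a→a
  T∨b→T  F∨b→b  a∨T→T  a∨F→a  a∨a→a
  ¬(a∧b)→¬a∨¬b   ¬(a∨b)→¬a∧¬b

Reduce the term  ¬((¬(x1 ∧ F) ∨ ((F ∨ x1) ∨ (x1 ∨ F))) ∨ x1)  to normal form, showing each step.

  start: ¬((¬(x1 ∧ F) ∨ ((F ∨ x1) ∨ (x1 ∨ F))) ∨ x1)
  step 1: ¬(¬(x1 ∧ F) ∨ ((F ∨ x1) ∨ (x1 ∨ F))) ∧ ¬x1
  step 2: (¬¬(x1 ∧ F) ∧ ¬((F ∨ x1) ∨ (x1 ∨ F))) ∧ ¬x1
  step 3: ((x1 ∧ F) ∧ ¬((F ∨ x1) ∨ (x1 ∨ F))) ∧ ¬x1
  step 4: (F ∧ ¬((F ∨ x1) ∨ (x1 ∨ F))) ∧ ¬x1
  step 5: F ∧ ¬x1
  step 6: F

Answer: normal form = F  (in 6 steps)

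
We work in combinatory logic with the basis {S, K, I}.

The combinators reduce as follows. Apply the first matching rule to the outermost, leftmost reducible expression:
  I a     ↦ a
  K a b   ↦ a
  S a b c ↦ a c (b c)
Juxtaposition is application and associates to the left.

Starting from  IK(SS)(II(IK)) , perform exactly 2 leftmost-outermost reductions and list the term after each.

  start: IK(SS)(II(IK))
  [1] K(SS)(II(IK))
  [2] SS

Answer: after 2 steps: SS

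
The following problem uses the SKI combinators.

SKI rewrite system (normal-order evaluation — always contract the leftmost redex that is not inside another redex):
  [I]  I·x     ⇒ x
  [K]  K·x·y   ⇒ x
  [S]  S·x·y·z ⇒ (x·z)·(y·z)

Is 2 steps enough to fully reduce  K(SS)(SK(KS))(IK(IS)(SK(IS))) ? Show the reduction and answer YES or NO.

Answer: NO — after 2 steps the term is SS(K(IS)(SK(IS))), not yet normal

Working:
  start: K(SS)(SK(KS))(IK(IS)(SK(IS)))
  →1  SS(IK(IS)(SK(IS)))
  →2  SS(K(IS)(SK(IS)))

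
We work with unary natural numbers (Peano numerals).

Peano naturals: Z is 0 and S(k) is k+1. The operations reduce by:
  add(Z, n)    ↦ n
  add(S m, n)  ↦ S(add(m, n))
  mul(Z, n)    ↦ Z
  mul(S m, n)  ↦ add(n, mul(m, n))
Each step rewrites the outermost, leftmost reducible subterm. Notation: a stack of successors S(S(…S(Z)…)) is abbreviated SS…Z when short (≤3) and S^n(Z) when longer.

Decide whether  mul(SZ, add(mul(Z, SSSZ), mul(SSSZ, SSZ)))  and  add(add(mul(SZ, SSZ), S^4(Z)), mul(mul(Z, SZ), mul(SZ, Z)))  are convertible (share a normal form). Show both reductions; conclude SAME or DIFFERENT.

Term A:
  start: mul(SZ, add(mul(Z, SSSZ), mul(SSSZ, SSZ)))
  [1] add(add(mul(Z, SSSZ), mul(SSSZ, SSZ)), mul(Z, add(mul(Z, SSSZ), mul(SSSZ, SSZ))))
  [2] add(add(Z, mul(SSSZ, SSZ)), mul(Z, add(mul(Z, SSSZ), mul(SSSZ, SSZ))))
  [3] add(mul(SSSZ, SSZ), mul(Z, add(mul(Z, SSSZ), mul(SSSZ, SSZ))))
  [4] add(add(SSZ, mul(SSZ, SSZ)), mul(Z, add(mul(Z, SSSZ), mul(SSSZ, SSZ))))
  [5] add(S(add(SZ, mul(SSZ, SSZ))), mul(Z, add(mul(Z, SSSZ), mul(SSSZ, SSZ))))
  [6] S(add(add(SZ, mul(SSZ, SSZ)), mul(Z, add(mul(Z, SSSZ), mul(SSSZ, SSZ)))))
  [7] S(add(S(add(Z, mul(SSZ, SSZ))), mul(Z, add(mul(Z, SSSZ), mul(SSSZ, SSZ)))))
  [8] S(S(add(add(Z, mul(SSZ, SSZ)), mul(Z, add(mul(Z, SSSZ), mul(SSSZ, SSZ))))))
  [9] S(S(add(mul(SSZ, SSZ), mul(Z, add(mul(Z, SSSZ), mul(SSSZ, SSZ))))))
  [10] S(S(add(add(SSZ, mul(SZ, SSZ)), mul(Z, add(mul(Z, SSSZ), mul(SSSZ, SSZ))))))
  [11] S(S(add(S(add(SZ, mul(SZ, SSZ))), mul(Z, add(mul(Z, SSSZ), mul(SSSZ, SSZ))))))
  [12] S(S(S(add(add(SZ, mul(SZ, SSZ)), mul(Z, add(mul(Z, SSSZ), mul(SSSZ, SSZ)))))))
  [13] S(S(S(add(S(add(Z, mul(SZ, SSZ))), mul(Z, add(mul(Z, SSSZ), mul(SSSZ, SSZ)))))))
  [14] S(S(S(S(add(add(Z, mul(SZ, SSZ)), mul(Z, add(mul(Z, SSSZ), mul(SSSZ, SSZ))))))))
  [15] S(S(S(S(add(mul(SZ, SSZ), mul(Z, add(mul(Z, SSSZ), mul(SSSZ, SSZ))))))))
  [16] S(S(S(S(add(add(SSZ, mul(Z, SSZ)), mul(Z, add(mul(Z, SSSZ), mul(SSSZ, SSZ))))))))
  [17] S(S(S(S(add(S(add(SZ, mul(Z, SSZ))), mul(Z, add(mul(Z, SSSZ), mul(SSSZ, SSZ))))))))
  [18] S(S(S(S(S(add(add(SZ, mul(Z, SSZ)), mul(Z, add(mul(Z, SSSZ), mul(SSSZ, SSZ)))))))))
  [19] S(S(S(S(S(add(S(add(Z, mul(Z, SSZ))), mul(Z, add(mul(Z, SSSZ), mul(SSSZ, SSZ)))))))))
  [20] S(S(S(S(S(S(add(add(Z, mul(Z, SSZ)), mul(Z, add(mul(Z, SSSZ), mul(SSSZ, SSZ))))))))))
  [21] S(S(S(S(S(S(add(mul(Z, SSZ), mul(Z, add(mul(Z, SSSZ), mul(SSSZ, SSZ))))))))))
  [22] S(S(S(S(S(S(add(Z, mul(Z, add(mul(Z, SSSZ), mul(SSSZ, SSZ))))))))))
  [23] S(S(S(S(S(S(mul(Z, add(mul(Z, SSSZ), mul(SSSZ, SSZ)))))))))
  [24] S^6(Z)

Term B:
  start: add(add(mul(SZ, SSZ), S^4(Z)), mul(mul(Z, SZ), mul(SZ, Z)))
  [1] add(add(add(SSZ, mul(Z, SSZ)), S^4(Z)), mul(mul(Z, SZ), mul(SZ, Z)))
  [2] add(add(S(add(SZ, mul(Z, SSZ))), S^4(Z)), mul(mul(Z, SZ), mul(SZ, Z)))
  [3] add(S(add(add(SZ, mul(Z, SSZ)), S^4(Z))), mul(mul(Z, SZ), mul(SZ, Z)))
  [4] S(add(add(add(SZ, mul(Z, SSZ)), S^4(Z)), mul(mul(Z, SZ), mul(SZ, Z))))
  [5] S(add(add(S(add(Z, mul(Z, SSZ))), S^4(Z)), mul(mul(Z, SZ), mul(SZ, Z))))
  [6] S(add(S(add(add(Z, mul(Z, SSZ)), S^4(Z))), mul(mul(Z, SZ), mul(SZ, Z))))
  [7] S(S(add(add(add(Z, mul(Z, SSZ)), S^4(Z)), mul(mul(Z, SZ), mul(SZ, Z)))))
  [8] S(S(add(add(mul(Z, SSZ), S^4(Z)), mul(mul(Z, SZ), mul(SZ, Z)))))
  [9] S(S(add(add(Z, S^4(Z)), mul(mul(Z, SZ), mul(SZ, Z)))))
  [10] S(S(add(S^4(Z), mul(mul(Z, SZ), mul(SZ, Z)))))
  [11] S(S(S(add(SSSZ, mul(mul(Z, SZ), mul(SZ, Z))))))
  [12] S(S(S(S(add(SSZ, mul(mul(Z, SZ), mul(SZ, Z)))))))
  [13] S(S(S(S(S(add(SZ, mul(mul(Z, SZ), mul(SZ, Z))))))))
  [14] S(S(S(S(S(S(add(Z, mul(mul(Z, SZ), mul(SZ, Z)))))))))
  [15] S(S(S(S(S(S(mul(mul(Z, SZ), mul(SZ, Z))))))))
  [16] S(S(S(S(S(S(mul(Z, mul(SZ, Z))))))))
  [17] S^6(Z)

Answer: SAME — A ⇓ S^6(Z), B ⇓ S^6(Z)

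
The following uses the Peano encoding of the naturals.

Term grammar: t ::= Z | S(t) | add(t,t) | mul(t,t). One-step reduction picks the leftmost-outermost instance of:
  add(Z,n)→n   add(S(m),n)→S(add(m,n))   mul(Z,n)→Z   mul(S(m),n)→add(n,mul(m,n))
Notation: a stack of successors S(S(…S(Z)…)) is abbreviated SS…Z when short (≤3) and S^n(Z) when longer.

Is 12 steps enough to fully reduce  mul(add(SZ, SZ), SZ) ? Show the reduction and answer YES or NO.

Answer: YES — reaches normal form SSZ in 9 ≤ 12 steps

Working:
  start: mul(add(SZ, SZ), SZ)
  step 1: mul(S(add(Z, SZ)), SZ)
  step 2: add(SZ, mul(add(Z, SZ), SZ))
  step 3: S(add(Z, mul(add(Z, SZ), SZ)))
  step 4: S(mul(add(Z, SZ), SZ))
  step 5: S(mul(SZ, SZ))
  step 6: S(add(SZ, mul(Z, SZ)))
  step 7: S(S(add(Z, mul(Z, SZ))))
  step 8: S(S(mul(Z, SZ)))
  step 9: SSZ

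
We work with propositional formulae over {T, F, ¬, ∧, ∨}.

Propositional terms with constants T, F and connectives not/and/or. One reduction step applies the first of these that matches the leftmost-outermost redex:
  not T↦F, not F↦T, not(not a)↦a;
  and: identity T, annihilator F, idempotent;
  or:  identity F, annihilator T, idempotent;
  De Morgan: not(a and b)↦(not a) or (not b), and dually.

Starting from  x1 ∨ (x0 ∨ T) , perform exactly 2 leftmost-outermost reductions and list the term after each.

Answer: after 2 steps: T

Reduction:
  start: x1 ∨ (x0 ∨ T)
  [1] x1 ∨ T
  [2] T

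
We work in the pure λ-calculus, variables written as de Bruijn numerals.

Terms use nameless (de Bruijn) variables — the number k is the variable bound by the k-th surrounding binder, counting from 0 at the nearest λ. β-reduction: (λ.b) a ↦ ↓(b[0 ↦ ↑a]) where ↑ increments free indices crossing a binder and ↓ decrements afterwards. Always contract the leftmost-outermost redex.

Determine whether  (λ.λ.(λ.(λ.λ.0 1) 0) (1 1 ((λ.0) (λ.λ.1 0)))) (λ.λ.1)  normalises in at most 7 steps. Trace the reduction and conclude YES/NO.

  start: (λ.λ.(λ.(λ.λ.0 1) 0) (1 1 ((λ.0) (λ.λ.1 0)))) (λ.λ.1)
  →1  λ.(λ.(λ.λ.0 1) 0) ((λ.λ.1) (λ.λ.1) ((λ.0) (λ.λ.1 0)))
  →2  λ.(λ.λ.0 1) ((λ.λ.1) (λ.λ.1) ((λ.0) (λ.λ.1 0)))
  →3  λ.λ.0 ((λ.λ.1) (λ.λ.1) ((λ.0) (λ.λ.1 0)))
  →4  λ.λ.0 ((λ.λ.λ.1) ((λ.0) (λ.λ.1 0)))
  →5  λ.λ.0 (λ.λ.1)

Answer: YES — reaches normal form λ.λ.0 (λ.λ.1) in 5 ≤ 7 steps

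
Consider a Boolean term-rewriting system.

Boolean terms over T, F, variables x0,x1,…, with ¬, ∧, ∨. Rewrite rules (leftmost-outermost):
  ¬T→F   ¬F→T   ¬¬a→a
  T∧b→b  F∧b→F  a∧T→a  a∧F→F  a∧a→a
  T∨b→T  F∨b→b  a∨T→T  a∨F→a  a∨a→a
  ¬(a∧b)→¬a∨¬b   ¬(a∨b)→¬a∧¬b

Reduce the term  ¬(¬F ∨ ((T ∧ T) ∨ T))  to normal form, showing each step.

  start: ¬(¬F ∨ ((T ∧ T) ∨ T))
  step 1: ¬¬F ∧ ¬((T ∧ T) ∨ T)
  step 2: F ∧ ¬((T ∧ T) ∨ T)
  step 3: F

Answer: normal form = F  (in 3 steps)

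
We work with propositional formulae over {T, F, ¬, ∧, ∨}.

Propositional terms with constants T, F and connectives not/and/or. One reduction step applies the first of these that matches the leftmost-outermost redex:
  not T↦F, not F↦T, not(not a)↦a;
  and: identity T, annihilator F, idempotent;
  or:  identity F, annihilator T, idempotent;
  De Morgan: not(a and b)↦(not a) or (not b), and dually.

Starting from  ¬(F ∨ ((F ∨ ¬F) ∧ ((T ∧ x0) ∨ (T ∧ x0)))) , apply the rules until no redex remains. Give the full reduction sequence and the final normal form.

  start: ¬(F ∨ ((F ∨ ¬F) ∧ ((T ∧ x0) ∨ (T ∧ x0))))
  step 1: ¬F ∧ ¬((F ∨ ¬F) ∧ ((T ∧ x0) ∨ (T ∧ x0)))
  step 2: T ∧ ¬((F ∨ ¬F) ∧ ((T ∧ x0) ∨ (T ∧ x0)))
  step 3: ¬((F ∨ ¬F) ∧ ((T ∧ x0) ∨ (T ∧ x0)))
  step 4: ¬(F ∨ ¬F) ∨ ¬((T ∧ x0) ∨ (T ∧ x0))
  step 5: (¬F ∧ ¬¬F) ∨ ¬((T ∧ x0) ∨ (T ∧ x0))
  step 6: (T ∧ ¬¬F) ∨ ¬((T ∧ x0) ∨ (T ∧ x0))
  step 7: ¬¬F ∨ ¬((T ∧ x0) ∨ (T ∧ x0))
  step 8: F ∨ ¬((T ∧ x0) ∨ (T ∧ x0))
  step 9: ¬((T ∧ x0) ∨ (T ∧ x0))
  step 10: ¬(T ∧ x0) ∧ ¬(T ∧ x0)
  step 11: ¬(T ∧ x0)
  step 12: ¬T ∨ ¬x0
  step 13: F ∨ ¬x0
  step 14: ¬x0

Answer: normal form = ¬x0  (in 14 steps)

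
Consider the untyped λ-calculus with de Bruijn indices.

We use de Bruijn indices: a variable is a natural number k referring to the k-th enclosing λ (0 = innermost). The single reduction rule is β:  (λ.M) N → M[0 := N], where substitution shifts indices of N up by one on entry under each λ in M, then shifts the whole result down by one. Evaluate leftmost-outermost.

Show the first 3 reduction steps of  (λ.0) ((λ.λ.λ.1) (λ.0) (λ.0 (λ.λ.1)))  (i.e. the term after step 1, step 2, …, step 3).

  start: (λ.0) ((λ.λ.λ.1) (λ.0) (λ.0 (λ.λ.1)))
  →1  (λ.λ.λ.1) (λ.0) (λ.0 (λ.λ.1))
  →2  (λ.λ.1) (λ.0 (λ.λ.1))
  →3  λ.λ.0 (λ.λ.1)

Answer: after 3 steps: λ.λ.0 (λ.λ.1)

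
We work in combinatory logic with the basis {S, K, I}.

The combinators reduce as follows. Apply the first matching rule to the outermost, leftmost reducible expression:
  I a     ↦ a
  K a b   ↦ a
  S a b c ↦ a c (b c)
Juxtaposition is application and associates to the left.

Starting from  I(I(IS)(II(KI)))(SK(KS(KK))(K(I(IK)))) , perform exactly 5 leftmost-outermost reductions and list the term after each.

Answer: after 5 steps: S(KI)(SK(KS(KK))(K(I(IK))))

Reduction:
  start: I(I(IS)(II(KI)))(SK(KS(KK))(K(I(IK))))
  [1] I(IS)(II(KI))(SK(KS(KK))(K(I(IK))))
  [2] IS(II(KI))(SK(KS(KK))(K(I(IK))))
  [3] S(II(KI))(SK(KS(KK))(K(I(IK))))
  [4] S(I(KI))(SK(KS(KK))(K(I(IK))))
  [5] S(KI)(SK(KS(KK))(K(I(IK))))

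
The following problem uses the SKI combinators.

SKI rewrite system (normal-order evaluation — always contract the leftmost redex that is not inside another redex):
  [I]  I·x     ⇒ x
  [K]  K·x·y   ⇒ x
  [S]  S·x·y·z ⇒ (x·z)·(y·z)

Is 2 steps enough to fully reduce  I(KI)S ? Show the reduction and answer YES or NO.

  start: I(KI)S
  →1  KIS
  →2  I

Answer: YES — reaches normal form I in 2 ≤ 2 steps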